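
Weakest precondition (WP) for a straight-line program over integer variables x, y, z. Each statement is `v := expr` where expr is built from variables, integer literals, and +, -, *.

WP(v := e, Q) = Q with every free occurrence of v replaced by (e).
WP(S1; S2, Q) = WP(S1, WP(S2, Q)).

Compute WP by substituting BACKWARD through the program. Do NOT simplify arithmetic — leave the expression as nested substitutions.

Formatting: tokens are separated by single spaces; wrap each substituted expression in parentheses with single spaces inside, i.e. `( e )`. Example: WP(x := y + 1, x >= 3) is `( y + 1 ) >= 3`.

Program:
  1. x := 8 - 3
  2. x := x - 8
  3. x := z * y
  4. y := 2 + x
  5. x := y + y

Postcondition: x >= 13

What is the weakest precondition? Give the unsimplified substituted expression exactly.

Answer: ( ( 2 + ( z * y ) ) + ( 2 + ( z * y ) ) ) >= 13

Derivation:
post: x >= 13
stmt 5: x := y + y  -- replace 1 occurrence(s) of x with (y + y)
  => ( y + y ) >= 13
stmt 4: y := 2 + x  -- replace 2 occurrence(s) of y with (2 + x)
  => ( ( 2 + x ) + ( 2 + x ) ) >= 13
stmt 3: x := z * y  -- replace 2 occurrence(s) of x with (z * y)
  => ( ( 2 + ( z * y ) ) + ( 2 + ( z * y ) ) ) >= 13
stmt 2: x := x - 8  -- replace 0 occurrence(s) of x with (x - 8)
  => ( ( 2 + ( z * y ) ) + ( 2 + ( z * y ) ) ) >= 13
stmt 1: x := 8 - 3  -- replace 0 occurrence(s) of x with (8 - 3)
  => ( ( 2 + ( z * y ) ) + ( 2 + ( z * y ) ) ) >= 13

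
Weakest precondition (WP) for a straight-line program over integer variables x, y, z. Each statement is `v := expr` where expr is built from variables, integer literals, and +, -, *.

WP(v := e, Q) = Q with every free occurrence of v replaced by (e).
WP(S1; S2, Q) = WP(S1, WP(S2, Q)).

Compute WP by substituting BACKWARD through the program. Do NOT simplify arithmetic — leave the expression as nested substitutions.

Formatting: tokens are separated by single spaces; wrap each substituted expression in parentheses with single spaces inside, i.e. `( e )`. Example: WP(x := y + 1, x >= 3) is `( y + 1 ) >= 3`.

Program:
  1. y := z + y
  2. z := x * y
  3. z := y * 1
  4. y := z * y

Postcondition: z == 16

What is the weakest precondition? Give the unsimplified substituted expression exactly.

Answer: ( ( z + y ) * 1 ) == 16

Derivation:
post: z == 16
stmt 4: y := z * y  -- replace 0 occurrence(s) of y with (z * y)
  => z == 16
stmt 3: z := y * 1  -- replace 1 occurrence(s) of z with (y * 1)
  => ( y * 1 ) == 16
stmt 2: z := x * y  -- replace 0 occurrence(s) of z with (x * y)
  => ( y * 1 ) == 16
stmt 1: y := z + y  -- replace 1 occurrence(s) of y with (z + y)
  => ( ( z + y ) * 1 ) == 16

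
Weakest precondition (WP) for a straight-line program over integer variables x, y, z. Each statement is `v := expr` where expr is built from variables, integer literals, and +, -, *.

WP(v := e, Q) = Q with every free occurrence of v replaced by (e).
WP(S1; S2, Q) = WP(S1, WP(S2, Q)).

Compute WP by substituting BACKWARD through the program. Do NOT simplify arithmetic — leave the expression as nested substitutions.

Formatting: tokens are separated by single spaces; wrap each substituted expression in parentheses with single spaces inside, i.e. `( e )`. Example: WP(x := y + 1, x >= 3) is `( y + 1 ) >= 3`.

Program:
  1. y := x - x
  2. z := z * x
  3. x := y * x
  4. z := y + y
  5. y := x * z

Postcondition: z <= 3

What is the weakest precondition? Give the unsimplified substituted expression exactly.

post: z <= 3
stmt 5: y := x * z  -- replace 0 occurrence(s) of y with (x * z)
  => z <= 3
stmt 4: z := y + y  -- replace 1 occurrence(s) of z with (y + y)
  => ( y + y ) <= 3
stmt 3: x := y * x  -- replace 0 occurrence(s) of x with (y * x)
  => ( y + y ) <= 3
stmt 2: z := z * x  -- replace 0 occurrence(s) of z with (z * x)
  => ( y + y ) <= 3
stmt 1: y := x - x  -- replace 2 occurrence(s) of y with (x - x)
  => ( ( x - x ) + ( x - x ) ) <= 3

Answer: ( ( x - x ) + ( x - x ) ) <= 3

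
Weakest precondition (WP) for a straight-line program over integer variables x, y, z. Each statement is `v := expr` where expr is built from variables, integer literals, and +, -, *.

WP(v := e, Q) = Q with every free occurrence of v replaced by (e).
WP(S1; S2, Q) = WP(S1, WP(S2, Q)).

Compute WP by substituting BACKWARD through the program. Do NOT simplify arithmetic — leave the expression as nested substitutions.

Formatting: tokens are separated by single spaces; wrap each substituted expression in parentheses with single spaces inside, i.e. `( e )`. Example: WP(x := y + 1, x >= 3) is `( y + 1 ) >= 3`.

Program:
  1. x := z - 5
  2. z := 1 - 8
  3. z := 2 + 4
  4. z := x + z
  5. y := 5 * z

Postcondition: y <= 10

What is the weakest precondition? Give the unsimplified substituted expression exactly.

Answer: ( 5 * ( ( z - 5 ) + ( 2 + 4 ) ) ) <= 10

Derivation:
post: y <= 10
stmt 5: y := 5 * z  -- replace 1 occurrence(s) of y with (5 * z)
  => ( 5 * z ) <= 10
stmt 4: z := x + z  -- replace 1 occurrence(s) of z with (x + z)
  => ( 5 * ( x + z ) ) <= 10
stmt 3: z := 2 + 4  -- replace 1 occurrence(s) of z with (2 + 4)
  => ( 5 * ( x + ( 2 + 4 ) ) ) <= 10
stmt 2: z := 1 - 8  -- replace 0 occurrence(s) of z with (1 - 8)
  => ( 5 * ( x + ( 2 + 4 ) ) ) <= 10
stmt 1: x := z - 5  -- replace 1 occurrence(s) of x with (z - 5)
  => ( 5 * ( ( z - 5 ) + ( 2 + 4 ) ) ) <= 10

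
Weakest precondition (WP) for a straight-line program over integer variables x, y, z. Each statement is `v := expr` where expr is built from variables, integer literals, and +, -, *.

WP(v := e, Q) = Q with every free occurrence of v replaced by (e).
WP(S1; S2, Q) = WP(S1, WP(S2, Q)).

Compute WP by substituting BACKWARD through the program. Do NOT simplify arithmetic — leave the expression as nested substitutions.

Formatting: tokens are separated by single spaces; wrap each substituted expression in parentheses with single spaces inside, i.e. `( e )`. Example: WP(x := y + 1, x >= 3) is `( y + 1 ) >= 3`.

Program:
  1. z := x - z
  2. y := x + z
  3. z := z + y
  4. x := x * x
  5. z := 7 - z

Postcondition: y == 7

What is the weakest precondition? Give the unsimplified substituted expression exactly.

post: y == 7
stmt 5: z := 7 - z  -- replace 0 occurrence(s) of z with (7 - z)
  => y == 7
stmt 4: x := x * x  -- replace 0 occurrence(s) of x with (x * x)
  => y == 7
stmt 3: z := z + y  -- replace 0 occurrence(s) of z with (z + y)
  => y == 7
stmt 2: y := x + z  -- replace 1 occurrence(s) of y with (x + z)
  => ( x + z ) == 7
stmt 1: z := x - z  -- replace 1 occurrence(s) of z with (x - z)
  => ( x + ( x - z ) ) == 7

Answer: ( x + ( x - z ) ) == 7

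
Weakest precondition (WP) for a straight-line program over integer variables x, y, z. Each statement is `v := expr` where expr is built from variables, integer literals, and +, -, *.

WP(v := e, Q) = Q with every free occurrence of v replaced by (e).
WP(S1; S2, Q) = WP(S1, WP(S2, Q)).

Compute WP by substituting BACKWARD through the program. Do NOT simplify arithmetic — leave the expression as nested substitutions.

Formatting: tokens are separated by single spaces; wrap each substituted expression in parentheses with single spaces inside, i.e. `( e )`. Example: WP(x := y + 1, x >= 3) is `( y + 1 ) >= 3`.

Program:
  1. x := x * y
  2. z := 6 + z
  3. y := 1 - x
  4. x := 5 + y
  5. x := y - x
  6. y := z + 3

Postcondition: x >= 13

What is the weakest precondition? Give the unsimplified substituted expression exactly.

post: x >= 13
stmt 6: y := z + 3  -- replace 0 occurrence(s) of y with (z + 3)
  => x >= 13
stmt 5: x := y - x  -- replace 1 occurrence(s) of x with (y - x)
  => ( y - x ) >= 13
stmt 4: x := 5 + y  -- replace 1 occurrence(s) of x with (5 + y)
  => ( y - ( 5 + y ) ) >= 13
stmt 3: y := 1 - x  -- replace 2 occurrence(s) of y with (1 - x)
  => ( ( 1 - x ) - ( 5 + ( 1 - x ) ) ) >= 13
stmt 2: z := 6 + z  -- replace 0 occurrence(s) of z with (6 + z)
  => ( ( 1 - x ) - ( 5 + ( 1 - x ) ) ) >= 13
stmt 1: x := x * y  -- replace 2 occurrence(s) of x with (x * y)
  => ( ( 1 - ( x * y ) ) - ( 5 + ( 1 - ( x * y ) ) ) ) >= 13

Answer: ( ( 1 - ( x * y ) ) - ( 5 + ( 1 - ( x * y ) ) ) ) >= 13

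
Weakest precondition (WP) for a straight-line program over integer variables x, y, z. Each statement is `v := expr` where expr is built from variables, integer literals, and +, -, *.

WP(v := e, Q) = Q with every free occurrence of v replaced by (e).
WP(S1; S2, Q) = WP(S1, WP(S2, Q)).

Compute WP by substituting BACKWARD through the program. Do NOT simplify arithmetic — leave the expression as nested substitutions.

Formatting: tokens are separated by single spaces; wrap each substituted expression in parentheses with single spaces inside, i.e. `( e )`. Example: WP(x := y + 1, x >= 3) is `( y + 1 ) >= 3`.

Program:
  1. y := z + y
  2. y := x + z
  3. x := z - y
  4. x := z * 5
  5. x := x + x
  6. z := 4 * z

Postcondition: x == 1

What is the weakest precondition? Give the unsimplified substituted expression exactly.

Answer: ( ( z * 5 ) + ( z * 5 ) ) == 1

Derivation:
post: x == 1
stmt 6: z := 4 * z  -- replace 0 occurrence(s) of z with (4 * z)
  => x == 1
stmt 5: x := x + x  -- replace 1 occurrence(s) of x with (x + x)
  => ( x + x ) == 1
stmt 4: x := z * 5  -- replace 2 occurrence(s) of x with (z * 5)
  => ( ( z * 5 ) + ( z * 5 ) ) == 1
stmt 3: x := z - y  -- replace 0 occurrence(s) of x with (z - y)
  => ( ( z * 5 ) + ( z * 5 ) ) == 1
stmt 2: y := x + z  -- replace 0 occurrence(s) of y with (x + z)
  => ( ( z * 5 ) + ( z * 5 ) ) == 1
stmt 1: y := z + y  -- replace 0 occurrence(s) of y with (z + y)
  => ( ( z * 5 ) + ( z * 5 ) ) == 1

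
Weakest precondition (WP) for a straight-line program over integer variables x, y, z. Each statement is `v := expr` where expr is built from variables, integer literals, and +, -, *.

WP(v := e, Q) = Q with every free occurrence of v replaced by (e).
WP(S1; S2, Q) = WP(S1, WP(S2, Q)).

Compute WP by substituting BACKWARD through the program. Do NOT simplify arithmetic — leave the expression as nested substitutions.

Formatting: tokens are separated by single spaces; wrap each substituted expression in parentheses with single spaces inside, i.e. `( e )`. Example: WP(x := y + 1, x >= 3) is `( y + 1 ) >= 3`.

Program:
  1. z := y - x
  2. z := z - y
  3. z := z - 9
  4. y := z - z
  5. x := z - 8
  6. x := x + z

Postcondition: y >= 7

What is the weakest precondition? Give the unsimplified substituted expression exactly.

post: y >= 7
stmt 6: x := x + z  -- replace 0 occurrence(s) of x with (x + z)
  => y >= 7
stmt 5: x := z - 8  -- replace 0 occurrence(s) of x with (z - 8)
  => y >= 7
stmt 4: y := z - z  -- replace 1 occurrence(s) of y with (z - z)
  => ( z - z ) >= 7
stmt 3: z := z - 9  -- replace 2 occurrence(s) of z with (z - 9)
  => ( ( z - 9 ) - ( z - 9 ) ) >= 7
stmt 2: z := z - y  -- replace 2 occurrence(s) of z with (z - y)
  => ( ( ( z - y ) - 9 ) - ( ( z - y ) - 9 ) ) >= 7
stmt 1: z := y - x  -- replace 2 occurrence(s) of z with (y - x)
  => ( ( ( ( y - x ) - y ) - 9 ) - ( ( ( y - x ) - y ) - 9 ) ) >= 7

Answer: ( ( ( ( y - x ) - y ) - 9 ) - ( ( ( y - x ) - y ) - 9 ) ) >= 7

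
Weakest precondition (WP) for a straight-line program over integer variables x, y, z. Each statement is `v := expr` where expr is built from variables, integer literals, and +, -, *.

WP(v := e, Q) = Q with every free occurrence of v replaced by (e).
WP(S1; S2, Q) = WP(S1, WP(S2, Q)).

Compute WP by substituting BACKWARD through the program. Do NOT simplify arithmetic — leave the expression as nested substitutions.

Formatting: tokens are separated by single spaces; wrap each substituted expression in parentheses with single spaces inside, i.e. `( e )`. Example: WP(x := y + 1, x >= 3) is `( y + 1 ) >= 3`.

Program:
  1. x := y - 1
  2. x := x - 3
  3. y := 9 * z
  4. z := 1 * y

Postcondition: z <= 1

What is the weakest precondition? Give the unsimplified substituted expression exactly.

Answer: ( 1 * ( 9 * z ) ) <= 1

Derivation:
post: z <= 1
stmt 4: z := 1 * y  -- replace 1 occurrence(s) of z with (1 * y)
  => ( 1 * y ) <= 1
stmt 3: y := 9 * z  -- replace 1 occurrence(s) of y with (9 * z)
  => ( 1 * ( 9 * z ) ) <= 1
stmt 2: x := x - 3  -- replace 0 occurrence(s) of x with (x - 3)
  => ( 1 * ( 9 * z ) ) <= 1
stmt 1: x := y - 1  -- replace 0 occurrence(s) of x with (y - 1)
  => ( 1 * ( 9 * z ) ) <= 1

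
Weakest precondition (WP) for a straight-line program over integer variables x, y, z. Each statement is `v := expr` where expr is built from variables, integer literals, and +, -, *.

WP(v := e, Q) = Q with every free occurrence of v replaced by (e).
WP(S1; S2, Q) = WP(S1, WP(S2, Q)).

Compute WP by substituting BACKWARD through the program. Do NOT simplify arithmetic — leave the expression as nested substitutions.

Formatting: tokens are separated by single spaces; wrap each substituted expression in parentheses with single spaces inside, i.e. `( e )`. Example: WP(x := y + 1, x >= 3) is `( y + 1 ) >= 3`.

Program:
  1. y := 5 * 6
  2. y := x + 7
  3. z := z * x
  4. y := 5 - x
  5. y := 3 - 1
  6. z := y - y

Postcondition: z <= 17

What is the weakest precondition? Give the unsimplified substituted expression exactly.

post: z <= 17
stmt 6: z := y - y  -- replace 1 occurrence(s) of z with (y - y)
  => ( y - y ) <= 17
stmt 5: y := 3 - 1  -- replace 2 occurrence(s) of y with (3 - 1)
  => ( ( 3 - 1 ) - ( 3 - 1 ) ) <= 17
stmt 4: y := 5 - x  -- replace 0 occurrence(s) of y with (5 - x)
  => ( ( 3 - 1 ) - ( 3 - 1 ) ) <= 17
stmt 3: z := z * x  -- replace 0 occurrence(s) of z with (z * x)
  => ( ( 3 - 1 ) - ( 3 - 1 ) ) <= 17
stmt 2: y := x + 7  -- replace 0 occurrence(s) of y with (x + 7)
  => ( ( 3 - 1 ) - ( 3 - 1 ) ) <= 17
stmt 1: y := 5 * 6  -- replace 0 occurrence(s) of y with (5 * 6)
  => ( ( 3 - 1 ) - ( 3 - 1 ) ) <= 17

Answer: ( ( 3 - 1 ) - ( 3 - 1 ) ) <= 17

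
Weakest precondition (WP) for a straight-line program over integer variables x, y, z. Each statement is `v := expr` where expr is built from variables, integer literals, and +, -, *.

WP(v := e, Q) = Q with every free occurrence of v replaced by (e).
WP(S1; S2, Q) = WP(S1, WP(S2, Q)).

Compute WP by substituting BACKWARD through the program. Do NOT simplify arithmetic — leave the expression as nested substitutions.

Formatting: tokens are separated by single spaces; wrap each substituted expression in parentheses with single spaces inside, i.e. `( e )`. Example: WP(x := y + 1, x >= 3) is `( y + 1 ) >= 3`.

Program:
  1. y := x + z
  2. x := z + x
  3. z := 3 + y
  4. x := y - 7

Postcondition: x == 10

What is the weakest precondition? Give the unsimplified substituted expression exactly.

Answer: ( ( x + z ) - 7 ) == 10

Derivation:
post: x == 10
stmt 4: x := y - 7  -- replace 1 occurrence(s) of x with (y - 7)
  => ( y - 7 ) == 10
stmt 3: z := 3 + y  -- replace 0 occurrence(s) of z with (3 + y)
  => ( y - 7 ) == 10
stmt 2: x := z + x  -- replace 0 occurrence(s) of x with (z + x)
  => ( y - 7 ) == 10
stmt 1: y := x + z  -- replace 1 occurrence(s) of y with (x + z)
  => ( ( x + z ) - 7 ) == 10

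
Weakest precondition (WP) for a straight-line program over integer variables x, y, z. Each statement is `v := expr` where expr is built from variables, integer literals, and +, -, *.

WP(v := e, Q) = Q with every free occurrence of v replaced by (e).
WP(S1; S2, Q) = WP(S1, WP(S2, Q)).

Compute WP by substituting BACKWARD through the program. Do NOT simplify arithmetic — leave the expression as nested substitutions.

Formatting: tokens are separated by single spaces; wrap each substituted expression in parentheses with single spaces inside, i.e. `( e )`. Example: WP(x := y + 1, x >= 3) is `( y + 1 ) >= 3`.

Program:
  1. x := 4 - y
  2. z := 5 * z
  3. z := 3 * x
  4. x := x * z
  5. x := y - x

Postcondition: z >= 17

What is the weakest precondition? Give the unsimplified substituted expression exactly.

Answer: ( 3 * ( 4 - y ) ) >= 17

Derivation:
post: z >= 17
stmt 5: x := y - x  -- replace 0 occurrence(s) of x with (y - x)
  => z >= 17
stmt 4: x := x * z  -- replace 0 occurrence(s) of x with (x * z)
  => z >= 17
stmt 3: z := 3 * x  -- replace 1 occurrence(s) of z with (3 * x)
  => ( 3 * x ) >= 17
stmt 2: z := 5 * z  -- replace 0 occurrence(s) of z with (5 * z)
  => ( 3 * x ) >= 17
stmt 1: x := 4 - y  -- replace 1 occurrence(s) of x with (4 - y)
  => ( 3 * ( 4 - y ) ) >= 17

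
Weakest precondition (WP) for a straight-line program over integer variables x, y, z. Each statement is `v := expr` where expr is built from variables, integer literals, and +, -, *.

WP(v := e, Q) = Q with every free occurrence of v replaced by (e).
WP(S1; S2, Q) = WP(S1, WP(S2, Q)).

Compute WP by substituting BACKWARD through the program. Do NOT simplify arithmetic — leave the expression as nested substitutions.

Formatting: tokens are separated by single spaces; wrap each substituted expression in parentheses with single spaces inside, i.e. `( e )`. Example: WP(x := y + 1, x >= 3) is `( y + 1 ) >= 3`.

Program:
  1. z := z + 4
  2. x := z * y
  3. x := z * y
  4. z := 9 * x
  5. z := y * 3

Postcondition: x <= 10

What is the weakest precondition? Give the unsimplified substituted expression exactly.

post: x <= 10
stmt 5: z := y * 3  -- replace 0 occurrence(s) of z with (y * 3)
  => x <= 10
stmt 4: z := 9 * x  -- replace 0 occurrence(s) of z with (9 * x)
  => x <= 10
stmt 3: x := z * y  -- replace 1 occurrence(s) of x with (z * y)
  => ( z * y ) <= 10
stmt 2: x := z * y  -- replace 0 occurrence(s) of x with (z * y)
  => ( z * y ) <= 10
stmt 1: z := z + 4  -- replace 1 occurrence(s) of z with (z + 4)
  => ( ( z + 4 ) * y ) <= 10

Answer: ( ( z + 4 ) * y ) <= 10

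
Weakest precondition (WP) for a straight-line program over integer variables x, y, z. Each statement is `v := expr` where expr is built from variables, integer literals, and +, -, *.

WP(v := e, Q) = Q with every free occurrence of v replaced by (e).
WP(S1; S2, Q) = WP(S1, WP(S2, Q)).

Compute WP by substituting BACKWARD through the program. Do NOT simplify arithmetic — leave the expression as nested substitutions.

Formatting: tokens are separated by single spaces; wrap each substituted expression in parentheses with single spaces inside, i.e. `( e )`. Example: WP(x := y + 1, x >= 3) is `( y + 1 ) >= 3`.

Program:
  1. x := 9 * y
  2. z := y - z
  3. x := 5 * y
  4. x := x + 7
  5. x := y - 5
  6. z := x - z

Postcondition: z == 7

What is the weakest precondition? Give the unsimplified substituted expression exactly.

Answer: ( ( y - 5 ) - ( y - z ) ) == 7

Derivation:
post: z == 7
stmt 6: z := x - z  -- replace 1 occurrence(s) of z with (x - z)
  => ( x - z ) == 7
stmt 5: x := y - 5  -- replace 1 occurrence(s) of x with (y - 5)
  => ( ( y - 5 ) - z ) == 7
stmt 4: x := x + 7  -- replace 0 occurrence(s) of x with (x + 7)
  => ( ( y - 5 ) - z ) == 7
stmt 3: x := 5 * y  -- replace 0 occurrence(s) of x with (5 * y)
  => ( ( y - 5 ) - z ) == 7
stmt 2: z := y - z  -- replace 1 occurrence(s) of z with (y - z)
  => ( ( y - 5 ) - ( y - z ) ) == 7
stmt 1: x := 9 * y  -- replace 0 occurrence(s) of x with (9 * y)
  => ( ( y - 5 ) - ( y - z ) ) == 7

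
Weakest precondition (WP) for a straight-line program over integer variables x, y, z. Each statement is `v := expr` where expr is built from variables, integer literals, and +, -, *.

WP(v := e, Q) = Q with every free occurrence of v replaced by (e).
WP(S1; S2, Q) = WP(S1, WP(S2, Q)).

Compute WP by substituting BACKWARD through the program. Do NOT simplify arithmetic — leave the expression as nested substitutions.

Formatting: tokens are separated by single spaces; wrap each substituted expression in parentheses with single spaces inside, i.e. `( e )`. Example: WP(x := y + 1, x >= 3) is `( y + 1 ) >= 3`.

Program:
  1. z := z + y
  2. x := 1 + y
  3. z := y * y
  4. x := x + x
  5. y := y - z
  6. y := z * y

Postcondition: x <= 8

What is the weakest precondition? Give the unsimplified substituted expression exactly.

post: x <= 8
stmt 6: y := z * y  -- replace 0 occurrence(s) of y with (z * y)
  => x <= 8
stmt 5: y := y - z  -- replace 0 occurrence(s) of y with (y - z)
  => x <= 8
stmt 4: x := x + x  -- replace 1 occurrence(s) of x with (x + x)
  => ( x + x ) <= 8
stmt 3: z := y * y  -- replace 0 occurrence(s) of z with (y * y)
  => ( x + x ) <= 8
stmt 2: x := 1 + y  -- replace 2 occurrence(s) of x with (1 + y)
  => ( ( 1 + y ) + ( 1 + y ) ) <= 8
stmt 1: z := z + y  -- replace 0 occurrence(s) of z with (z + y)
  => ( ( 1 + y ) + ( 1 + y ) ) <= 8

Answer: ( ( 1 + y ) + ( 1 + y ) ) <= 8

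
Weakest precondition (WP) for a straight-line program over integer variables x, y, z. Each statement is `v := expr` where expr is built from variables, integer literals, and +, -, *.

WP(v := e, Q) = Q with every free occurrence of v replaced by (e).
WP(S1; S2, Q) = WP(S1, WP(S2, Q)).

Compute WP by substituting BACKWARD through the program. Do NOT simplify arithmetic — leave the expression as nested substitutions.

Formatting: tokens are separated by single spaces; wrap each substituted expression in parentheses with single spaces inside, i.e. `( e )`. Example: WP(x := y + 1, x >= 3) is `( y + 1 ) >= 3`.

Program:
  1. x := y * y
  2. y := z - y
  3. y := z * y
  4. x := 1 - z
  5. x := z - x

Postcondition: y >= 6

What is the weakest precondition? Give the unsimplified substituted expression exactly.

post: y >= 6
stmt 5: x := z - x  -- replace 0 occurrence(s) of x with (z - x)
  => y >= 6
stmt 4: x := 1 - z  -- replace 0 occurrence(s) of x with (1 - z)
  => y >= 6
stmt 3: y := z * y  -- replace 1 occurrence(s) of y with (z * y)
  => ( z * y ) >= 6
stmt 2: y := z - y  -- replace 1 occurrence(s) of y with (z - y)
  => ( z * ( z - y ) ) >= 6
stmt 1: x := y * y  -- replace 0 occurrence(s) of x with (y * y)
  => ( z * ( z - y ) ) >= 6

Answer: ( z * ( z - y ) ) >= 6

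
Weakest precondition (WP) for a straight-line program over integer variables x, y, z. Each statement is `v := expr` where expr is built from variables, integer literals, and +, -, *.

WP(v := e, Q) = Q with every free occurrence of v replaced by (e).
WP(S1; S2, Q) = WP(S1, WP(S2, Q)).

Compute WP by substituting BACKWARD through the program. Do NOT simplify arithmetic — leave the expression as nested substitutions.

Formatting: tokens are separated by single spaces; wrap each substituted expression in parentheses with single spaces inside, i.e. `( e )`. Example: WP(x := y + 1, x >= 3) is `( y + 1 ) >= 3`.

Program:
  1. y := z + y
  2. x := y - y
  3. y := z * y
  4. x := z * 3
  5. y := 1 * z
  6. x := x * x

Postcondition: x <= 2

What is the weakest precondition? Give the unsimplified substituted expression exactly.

post: x <= 2
stmt 6: x := x * x  -- replace 1 occurrence(s) of x with (x * x)
  => ( x * x ) <= 2
stmt 5: y := 1 * z  -- replace 0 occurrence(s) of y with (1 * z)
  => ( x * x ) <= 2
stmt 4: x := z * 3  -- replace 2 occurrence(s) of x with (z * 3)
  => ( ( z * 3 ) * ( z * 3 ) ) <= 2
stmt 3: y := z * y  -- replace 0 occurrence(s) of y with (z * y)
  => ( ( z * 3 ) * ( z * 3 ) ) <= 2
stmt 2: x := y - y  -- replace 0 occurrence(s) of x with (y - y)
  => ( ( z * 3 ) * ( z * 3 ) ) <= 2
stmt 1: y := z + y  -- replace 0 occurrence(s) of y with (z + y)
  => ( ( z * 3 ) * ( z * 3 ) ) <= 2

Answer: ( ( z * 3 ) * ( z * 3 ) ) <= 2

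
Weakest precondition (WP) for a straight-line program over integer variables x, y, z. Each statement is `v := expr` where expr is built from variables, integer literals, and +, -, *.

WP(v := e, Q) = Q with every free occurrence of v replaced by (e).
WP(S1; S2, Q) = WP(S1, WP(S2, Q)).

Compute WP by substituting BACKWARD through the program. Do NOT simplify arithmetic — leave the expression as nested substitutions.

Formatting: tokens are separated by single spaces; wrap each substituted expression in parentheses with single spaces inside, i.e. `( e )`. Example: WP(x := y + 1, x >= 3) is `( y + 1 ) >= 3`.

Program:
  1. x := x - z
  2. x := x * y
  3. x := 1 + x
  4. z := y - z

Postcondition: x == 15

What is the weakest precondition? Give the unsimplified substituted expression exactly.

Answer: ( 1 + ( ( x - z ) * y ) ) == 15

Derivation:
post: x == 15
stmt 4: z := y - z  -- replace 0 occurrence(s) of z with (y - z)
  => x == 15
stmt 3: x := 1 + x  -- replace 1 occurrence(s) of x with (1 + x)
  => ( 1 + x ) == 15
stmt 2: x := x * y  -- replace 1 occurrence(s) of x with (x * y)
  => ( 1 + ( x * y ) ) == 15
stmt 1: x := x - z  -- replace 1 occurrence(s) of x with (x - z)
  => ( 1 + ( ( x - z ) * y ) ) == 15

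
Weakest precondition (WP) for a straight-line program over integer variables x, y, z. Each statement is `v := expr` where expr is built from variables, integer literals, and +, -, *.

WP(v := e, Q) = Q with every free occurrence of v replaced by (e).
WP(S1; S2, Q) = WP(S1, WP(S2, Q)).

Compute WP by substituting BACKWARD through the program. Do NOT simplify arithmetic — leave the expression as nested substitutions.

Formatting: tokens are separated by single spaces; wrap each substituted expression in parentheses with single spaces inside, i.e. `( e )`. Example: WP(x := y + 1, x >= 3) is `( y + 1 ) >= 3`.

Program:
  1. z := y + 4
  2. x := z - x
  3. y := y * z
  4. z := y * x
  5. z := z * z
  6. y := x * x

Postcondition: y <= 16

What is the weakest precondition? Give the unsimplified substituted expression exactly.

Answer: ( ( ( y + 4 ) - x ) * ( ( y + 4 ) - x ) ) <= 16

Derivation:
post: y <= 16
stmt 6: y := x * x  -- replace 1 occurrence(s) of y with (x * x)
  => ( x * x ) <= 16
stmt 5: z := z * z  -- replace 0 occurrence(s) of z with (z * z)
  => ( x * x ) <= 16
stmt 4: z := y * x  -- replace 0 occurrence(s) of z with (y * x)
  => ( x * x ) <= 16
stmt 3: y := y * z  -- replace 0 occurrence(s) of y with (y * z)
  => ( x * x ) <= 16
stmt 2: x := z - x  -- replace 2 occurrence(s) of x with (z - x)
  => ( ( z - x ) * ( z - x ) ) <= 16
stmt 1: z := y + 4  -- replace 2 occurrence(s) of z with (y + 4)
  => ( ( ( y + 4 ) - x ) * ( ( y + 4 ) - x ) ) <= 16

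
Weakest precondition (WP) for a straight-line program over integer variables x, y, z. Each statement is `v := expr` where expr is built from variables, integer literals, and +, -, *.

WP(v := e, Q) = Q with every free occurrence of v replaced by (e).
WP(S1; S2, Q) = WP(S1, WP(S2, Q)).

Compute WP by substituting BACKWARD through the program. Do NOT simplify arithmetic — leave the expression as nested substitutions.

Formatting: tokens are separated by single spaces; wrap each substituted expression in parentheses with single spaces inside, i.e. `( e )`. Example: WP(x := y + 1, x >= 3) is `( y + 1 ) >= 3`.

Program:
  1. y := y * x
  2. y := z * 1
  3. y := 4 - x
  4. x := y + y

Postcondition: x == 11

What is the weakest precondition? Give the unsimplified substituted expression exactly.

Answer: ( ( 4 - x ) + ( 4 - x ) ) == 11

Derivation:
post: x == 11
stmt 4: x := y + y  -- replace 1 occurrence(s) of x with (y + y)
  => ( y + y ) == 11
stmt 3: y := 4 - x  -- replace 2 occurrence(s) of y with (4 - x)
  => ( ( 4 - x ) + ( 4 - x ) ) == 11
stmt 2: y := z * 1  -- replace 0 occurrence(s) of y with (z * 1)
  => ( ( 4 - x ) + ( 4 - x ) ) == 11
stmt 1: y := y * x  -- replace 0 occurrence(s) of y with (y * x)
  => ( ( 4 - x ) + ( 4 - x ) ) == 11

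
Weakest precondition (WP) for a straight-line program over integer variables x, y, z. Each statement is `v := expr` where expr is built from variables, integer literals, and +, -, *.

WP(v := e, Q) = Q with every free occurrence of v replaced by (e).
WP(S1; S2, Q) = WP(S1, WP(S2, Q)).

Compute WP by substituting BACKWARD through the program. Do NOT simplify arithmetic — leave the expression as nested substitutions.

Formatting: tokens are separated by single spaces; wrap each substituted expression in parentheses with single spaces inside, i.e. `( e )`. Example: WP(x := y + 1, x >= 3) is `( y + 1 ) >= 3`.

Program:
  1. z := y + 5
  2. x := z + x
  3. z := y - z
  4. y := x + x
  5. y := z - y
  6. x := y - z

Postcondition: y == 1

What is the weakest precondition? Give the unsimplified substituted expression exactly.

Answer: ( ( y - ( y + 5 ) ) - ( ( ( y + 5 ) + x ) + ( ( y + 5 ) + x ) ) ) == 1

Derivation:
post: y == 1
stmt 6: x := y - z  -- replace 0 occurrence(s) of x with (y - z)
  => y == 1
stmt 5: y := z - y  -- replace 1 occurrence(s) of y with (z - y)
  => ( z - y ) == 1
stmt 4: y := x + x  -- replace 1 occurrence(s) of y with (x + x)
  => ( z - ( x + x ) ) == 1
stmt 3: z := y - z  -- replace 1 occurrence(s) of z with (y - z)
  => ( ( y - z ) - ( x + x ) ) == 1
stmt 2: x := z + x  -- replace 2 occurrence(s) of x with (z + x)
  => ( ( y - z ) - ( ( z + x ) + ( z + x ) ) ) == 1
stmt 1: z := y + 5  -- replace 3 occurrence(s) of z with (y + 5)
  => ( ( y - ( y + 5 ) ) - ( ( ( y + 5 ) + x ) + ( ( y + 5 ) + x ) ) ) == 1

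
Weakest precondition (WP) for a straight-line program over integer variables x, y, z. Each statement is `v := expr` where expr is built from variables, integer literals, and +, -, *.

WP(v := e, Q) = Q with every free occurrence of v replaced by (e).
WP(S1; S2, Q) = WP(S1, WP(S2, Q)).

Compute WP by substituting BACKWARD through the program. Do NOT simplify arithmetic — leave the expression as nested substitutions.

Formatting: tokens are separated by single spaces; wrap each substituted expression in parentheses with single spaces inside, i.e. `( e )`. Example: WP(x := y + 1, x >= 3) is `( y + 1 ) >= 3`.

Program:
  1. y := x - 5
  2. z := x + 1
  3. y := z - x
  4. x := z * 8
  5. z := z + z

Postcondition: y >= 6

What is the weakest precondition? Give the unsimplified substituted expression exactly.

post: y >= 6
stmt 5: z := z + z  -- replace 0 occurrence(s) of z with (z + z)
  => y >= 6
stmt 4: x := z * 8  -- replace 0 occurrence(s) of x with (z * 8)
  => y >= 6
stmt 3: y := z - x  -- replace 1 occurrence(s) of y with (z - x)
  => ( z - x ) >= 6
stmt 2: z := x + 1  -- replace 1 occurrence(s) of z with (x + 1)
  => ( ( x + 1 ) - x ) >= 6
stmt 1: y := x - 5  -- replace 0 occurrence(s) of y with (x - 5)
  => ( ( x + 1 ) - x ) >= 6

Answer: ( ( x + 1 ) - x ) >= 6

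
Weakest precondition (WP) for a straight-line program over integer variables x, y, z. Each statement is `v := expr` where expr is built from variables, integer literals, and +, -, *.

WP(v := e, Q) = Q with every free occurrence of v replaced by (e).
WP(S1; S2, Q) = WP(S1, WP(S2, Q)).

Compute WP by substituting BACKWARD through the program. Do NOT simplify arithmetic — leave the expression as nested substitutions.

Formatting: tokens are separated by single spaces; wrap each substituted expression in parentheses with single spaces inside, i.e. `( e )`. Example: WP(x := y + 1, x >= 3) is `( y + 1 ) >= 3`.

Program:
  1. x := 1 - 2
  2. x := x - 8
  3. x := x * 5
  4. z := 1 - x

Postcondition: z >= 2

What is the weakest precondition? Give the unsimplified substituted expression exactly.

post: z >= 2
stmt 4: z := 1 - x  -- replace 1 occurrence(s) of z with (1 - x)
  => ( 1 - x ) >= 2
stmt 3: x := x * 5  -- replace 1 occurrence(s) of x with (x * 5)
  => ( 1 - ( x * 5 ) ) >= 2
stmt 2: x := x - 8  -- replace 1 occurrence(s) of x with (x - 8)
  => ( 1 - ( ( x - 8 ) * 5 ) ) >= 2
stmt 1: x := 1 - 2  -- replace 1 occurrence(s) of x with (1 - 2)
  => ( 1 - ( ( ( 1 - 2 ) - 8 ) * 5 ) ) >= 2

Answer: ( 1 - ( ( ( 1 - 2 ) - 8 ) * 5 ) ) >= 2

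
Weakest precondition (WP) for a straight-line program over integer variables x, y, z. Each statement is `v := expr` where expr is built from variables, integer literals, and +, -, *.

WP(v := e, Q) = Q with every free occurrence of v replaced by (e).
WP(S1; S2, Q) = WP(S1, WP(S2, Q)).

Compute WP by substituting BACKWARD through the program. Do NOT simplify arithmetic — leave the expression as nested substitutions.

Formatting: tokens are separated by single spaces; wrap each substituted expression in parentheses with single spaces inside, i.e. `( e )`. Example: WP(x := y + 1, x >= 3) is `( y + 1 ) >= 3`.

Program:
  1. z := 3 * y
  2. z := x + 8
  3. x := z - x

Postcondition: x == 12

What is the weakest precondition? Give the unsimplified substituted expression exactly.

post: x == 12
stmt 3: x := z - x  -- replace 1 occurrence(s) of x with (z - x)
  => ( z - x ) == 12
stmt 2: z := x + 8  -- replace 1 occurrence(s) of z with (x + 8)
  => ( ( x + 8 ) - x ) == 12
stmt 1: z := 3 * y  -- replace 0 occurrence(s) of z with (3 * y)
  => ( ( x + 8 ) - x ) == 12

Answer: ( ( x + 8 ) - x ) == 12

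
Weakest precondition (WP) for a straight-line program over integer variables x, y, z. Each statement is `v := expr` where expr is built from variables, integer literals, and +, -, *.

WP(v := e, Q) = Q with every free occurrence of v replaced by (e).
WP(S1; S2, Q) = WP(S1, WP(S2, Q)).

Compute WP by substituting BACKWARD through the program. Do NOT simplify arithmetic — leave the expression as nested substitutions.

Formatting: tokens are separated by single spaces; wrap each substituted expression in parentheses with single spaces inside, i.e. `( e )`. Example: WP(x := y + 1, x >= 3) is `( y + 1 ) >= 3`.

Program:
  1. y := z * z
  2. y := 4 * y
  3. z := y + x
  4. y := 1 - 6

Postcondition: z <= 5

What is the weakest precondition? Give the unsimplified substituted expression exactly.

post: z <= 5
stmt 4: y := 1 - 6  -- replace 0 occurrence(s) of y with (1 - 6)
  => z <= 5
stmt 3: z := y + x  -- replace 1 occurrence(s) of z with (y + x)
  => ( y + x ) <= 5
stmt 2: y := 4 * y  -- replace 1 occurrence(s) of y with (4 * y)
  => ( ( 4 * y ) + x ) <= 5
stmt 1: y := z * z  -- replace 1 occurrence(s) of y with (z * z)
  => ( ( 4 * ( z * z ) ) + x ) <= 5

Answer: ( ( 4 * ( z * z ) ) + x ) <= 5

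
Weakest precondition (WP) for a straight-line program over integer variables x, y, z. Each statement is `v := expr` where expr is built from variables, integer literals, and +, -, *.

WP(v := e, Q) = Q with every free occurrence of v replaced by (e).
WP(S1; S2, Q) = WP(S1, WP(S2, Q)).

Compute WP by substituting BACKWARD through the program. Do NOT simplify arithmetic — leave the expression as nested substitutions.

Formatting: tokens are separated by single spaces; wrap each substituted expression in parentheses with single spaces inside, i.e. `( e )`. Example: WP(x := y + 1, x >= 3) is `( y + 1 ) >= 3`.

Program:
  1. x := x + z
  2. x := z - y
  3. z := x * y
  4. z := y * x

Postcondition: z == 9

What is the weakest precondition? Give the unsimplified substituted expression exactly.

Answer: ( y * ( z - y ) ) == 9

Derivation:
post: z == 9
stmt 4: z := y * x  -- replace 1 occurrence(s) of z with (y * x)
  => ( y * x ) == 9
stmt 3: z := x * y  -- replace 0 occurrence(s) of z with (x * y)
  => ( y * x ) == 9
stmt 2: x := z - y  -- replace 1 occurrence(s) of x with (z - y)
  => ( y * ( z - y ) ) == 9
stmt 1: x := x + z  -- replace 0 occurrence(s) of x with (x + z)
  => ( y * ( z - y ) ) == 9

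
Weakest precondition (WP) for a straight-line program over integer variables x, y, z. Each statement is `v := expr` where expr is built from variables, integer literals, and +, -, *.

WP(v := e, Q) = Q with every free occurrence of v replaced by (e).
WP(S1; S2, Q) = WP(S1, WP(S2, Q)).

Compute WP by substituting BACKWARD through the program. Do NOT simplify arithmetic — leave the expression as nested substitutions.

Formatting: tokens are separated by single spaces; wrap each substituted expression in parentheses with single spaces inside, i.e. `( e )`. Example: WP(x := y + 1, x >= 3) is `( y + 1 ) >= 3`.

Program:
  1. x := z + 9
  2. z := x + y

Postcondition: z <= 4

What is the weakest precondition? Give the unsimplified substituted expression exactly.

post: z <= 4
stmt 2: z := x + y  -- replace 1 occurrence(s) of z with (x + y)
  => ( x + y ) <= 4
stmt 1: x := z + 9  -- replace 1 occurrence(s) of x with (z + 9)
  => ( ( z + 9 ) + y ) <= 4

Answer: ( ( z + 9 ) + y ) <= 4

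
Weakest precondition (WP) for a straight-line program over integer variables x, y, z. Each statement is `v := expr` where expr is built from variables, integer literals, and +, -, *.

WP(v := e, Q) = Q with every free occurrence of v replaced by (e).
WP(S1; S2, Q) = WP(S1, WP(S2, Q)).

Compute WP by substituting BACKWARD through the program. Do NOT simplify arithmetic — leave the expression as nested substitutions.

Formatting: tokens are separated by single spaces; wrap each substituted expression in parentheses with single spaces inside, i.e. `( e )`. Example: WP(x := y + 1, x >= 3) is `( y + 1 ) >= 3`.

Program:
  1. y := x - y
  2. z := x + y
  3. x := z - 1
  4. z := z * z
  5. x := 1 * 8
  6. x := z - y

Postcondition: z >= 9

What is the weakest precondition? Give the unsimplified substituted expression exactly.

Answer: ( ( x + ( x - y ) ) * ( x + ( x - y ) ) ) >= 9

Derivation:
post: z >= 9
stmt 6: x := z - y  -- replace 0 occurrence(s) of x with (z - y)
  => z >= 9
stmt 5: x := 1 * 8  -- replace 0 occurrence(s) of x with (1 * 8)
  => z >= 9
stmt 4: z := z * z  -- replace 1 occurrence(s) of z with (z * z)
  => ( z * z ) >= 9
stmt 3: x := z - 1  -- replace 0 occurrence(s) of x with (z - 1)
  => ( z * z ) >= 9
stmt 2: z := x + y  -- replace 2 occurrence(s) of z with (x + y)
  => ( ( x + y ) * ( x + y ) ) >= 9
stmt 1: y := x - y  -- replace 2 occurrence(s) of y with (x - y)
  => ( ( x + ( x - y ) ) * ( x + ( x - y ) ) ) >= 9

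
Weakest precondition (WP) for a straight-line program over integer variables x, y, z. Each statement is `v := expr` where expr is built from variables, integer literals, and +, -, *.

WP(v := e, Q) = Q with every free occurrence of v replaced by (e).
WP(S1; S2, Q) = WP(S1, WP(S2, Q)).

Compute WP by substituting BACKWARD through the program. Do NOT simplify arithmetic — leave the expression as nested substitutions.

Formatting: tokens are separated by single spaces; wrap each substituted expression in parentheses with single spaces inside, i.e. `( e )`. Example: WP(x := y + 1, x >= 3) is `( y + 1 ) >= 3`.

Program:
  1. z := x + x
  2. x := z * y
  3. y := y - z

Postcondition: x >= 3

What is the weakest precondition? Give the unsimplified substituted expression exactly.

post: x >= 3
stmt 3: y := y - z  -- replace 0 occurrence(s) of y with (y - z)
  => x >= 3
stmt 2: x := z * y  -- replace 1 occurrence(s) of x with (z * y)
  => ( z * y ) >= 3
stmt 1: z := x + x  -- replace 1 occurrence(s) of z with (x + x)
  => ( ( x + x ) * y ) >= 3

Answer: ( ( x + x ) * y ) >= 3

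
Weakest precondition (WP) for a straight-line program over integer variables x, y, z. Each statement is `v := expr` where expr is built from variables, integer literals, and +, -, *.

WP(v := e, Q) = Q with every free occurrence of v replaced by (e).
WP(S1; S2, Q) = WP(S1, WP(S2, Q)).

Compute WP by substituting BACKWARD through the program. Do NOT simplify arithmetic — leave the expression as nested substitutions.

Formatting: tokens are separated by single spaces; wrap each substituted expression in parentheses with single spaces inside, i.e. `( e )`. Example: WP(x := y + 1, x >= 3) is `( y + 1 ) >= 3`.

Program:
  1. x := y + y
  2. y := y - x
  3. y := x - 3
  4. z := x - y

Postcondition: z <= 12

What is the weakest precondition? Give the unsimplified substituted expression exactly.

post: z <= 12
stmt 4: z := x - y  -- replace 1 occurrence(s) of z with (x - y)
  => ( x - y ) <= 12
stmt 3: y := x - 3  -- replace 1 occurrence(s) of y with (x - 3)
  => ( x - ( x - 3 ) ) <= 12
stmt 2: y := y - x  -- replace 0 occurrence(s) of y with (y - x)
  => ( x - ( x - 3 ) ) <= 12
stmt 1: x := y + y  -- replace 2 occurrence(s) of x with (y + y)
  => ( ( y + y ) - ( ( y + y ) - 3 ) ) <= 12

Answer: ( ( y + y ) - ( ( y + y ) - 3 ) ) <= 12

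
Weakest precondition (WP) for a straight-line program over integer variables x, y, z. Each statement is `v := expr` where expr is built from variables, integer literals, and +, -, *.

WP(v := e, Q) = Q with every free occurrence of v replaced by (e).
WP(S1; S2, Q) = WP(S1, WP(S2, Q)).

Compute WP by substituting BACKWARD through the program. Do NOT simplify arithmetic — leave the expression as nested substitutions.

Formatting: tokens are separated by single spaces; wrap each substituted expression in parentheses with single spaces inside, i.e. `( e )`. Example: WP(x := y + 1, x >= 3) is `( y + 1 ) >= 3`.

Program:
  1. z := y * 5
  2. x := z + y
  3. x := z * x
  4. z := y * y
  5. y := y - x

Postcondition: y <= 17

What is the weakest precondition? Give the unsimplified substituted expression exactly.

post: y <= 17
stmt 5: y := y - x  -- replace 1 occurrence(s) of y with (y - x)
  => ( y - x ) <= 17
stmt 4: z := y * y  -- replace 0 occurrence(s) of z with (y * y)
  => ( y - x ) <= 17
stmt 3: x := z * x  -- replace 1 occurrence(s) of x with (z * x)
  => ( y - ( z * x ) ) <= 17
stmt 2: x := z + y  -- replace 1 occurrence(s) of x with (z + y)
  => ( y - ( z * ( z + y ) ) ) <= 17
stmt 1: z := y * 5  -- replace 2 occurrence(s) of z with (y * 5)
  => ( y - ( ( y * 5 ) * ( ( y * 5 ) + y ) ) ) <= 17

Answer: ( y - ( ( y * 5 ) * ( ( y * 5 ) + y ) ) ) <= 17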